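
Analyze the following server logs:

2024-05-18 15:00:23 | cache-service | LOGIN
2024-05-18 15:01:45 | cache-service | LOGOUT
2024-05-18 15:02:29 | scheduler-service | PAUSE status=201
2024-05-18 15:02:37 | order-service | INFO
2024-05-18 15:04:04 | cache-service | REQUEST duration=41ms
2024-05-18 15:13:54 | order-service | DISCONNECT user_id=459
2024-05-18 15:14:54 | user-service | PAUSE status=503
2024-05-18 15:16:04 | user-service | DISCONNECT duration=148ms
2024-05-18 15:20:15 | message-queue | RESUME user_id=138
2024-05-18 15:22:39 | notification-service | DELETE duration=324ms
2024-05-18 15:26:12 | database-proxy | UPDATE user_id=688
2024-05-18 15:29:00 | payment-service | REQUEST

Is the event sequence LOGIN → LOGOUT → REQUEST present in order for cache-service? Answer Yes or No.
Yes

To verify sequence order:

1. Find all events in sequence LOGIN → LOGOUT → REQUEST for cache-service
2. Extract their timestamps
3. Check if timestamps are in ascending order
4. Result: Yes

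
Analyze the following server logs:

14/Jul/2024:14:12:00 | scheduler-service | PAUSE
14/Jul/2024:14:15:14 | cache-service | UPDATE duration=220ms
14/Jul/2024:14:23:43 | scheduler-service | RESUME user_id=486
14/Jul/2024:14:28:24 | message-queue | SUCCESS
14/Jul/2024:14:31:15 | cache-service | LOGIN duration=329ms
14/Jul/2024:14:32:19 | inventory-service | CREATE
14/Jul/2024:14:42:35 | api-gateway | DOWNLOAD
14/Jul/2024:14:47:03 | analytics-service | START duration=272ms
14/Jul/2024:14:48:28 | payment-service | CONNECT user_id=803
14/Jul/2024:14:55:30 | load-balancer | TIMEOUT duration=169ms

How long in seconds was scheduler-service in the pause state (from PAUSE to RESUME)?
703

To calculate state duration:

1. Find PAUSE event for scheduler-service: 14/Jul/2024:14:12:00
2. Find RESUME event for scheduler-service: 14/Jul/2024:14:23:43
3. Calculate duration: 14/Jul/2024:14:23:43 - 14/Jul/2024:14:12:00 = 703 seconds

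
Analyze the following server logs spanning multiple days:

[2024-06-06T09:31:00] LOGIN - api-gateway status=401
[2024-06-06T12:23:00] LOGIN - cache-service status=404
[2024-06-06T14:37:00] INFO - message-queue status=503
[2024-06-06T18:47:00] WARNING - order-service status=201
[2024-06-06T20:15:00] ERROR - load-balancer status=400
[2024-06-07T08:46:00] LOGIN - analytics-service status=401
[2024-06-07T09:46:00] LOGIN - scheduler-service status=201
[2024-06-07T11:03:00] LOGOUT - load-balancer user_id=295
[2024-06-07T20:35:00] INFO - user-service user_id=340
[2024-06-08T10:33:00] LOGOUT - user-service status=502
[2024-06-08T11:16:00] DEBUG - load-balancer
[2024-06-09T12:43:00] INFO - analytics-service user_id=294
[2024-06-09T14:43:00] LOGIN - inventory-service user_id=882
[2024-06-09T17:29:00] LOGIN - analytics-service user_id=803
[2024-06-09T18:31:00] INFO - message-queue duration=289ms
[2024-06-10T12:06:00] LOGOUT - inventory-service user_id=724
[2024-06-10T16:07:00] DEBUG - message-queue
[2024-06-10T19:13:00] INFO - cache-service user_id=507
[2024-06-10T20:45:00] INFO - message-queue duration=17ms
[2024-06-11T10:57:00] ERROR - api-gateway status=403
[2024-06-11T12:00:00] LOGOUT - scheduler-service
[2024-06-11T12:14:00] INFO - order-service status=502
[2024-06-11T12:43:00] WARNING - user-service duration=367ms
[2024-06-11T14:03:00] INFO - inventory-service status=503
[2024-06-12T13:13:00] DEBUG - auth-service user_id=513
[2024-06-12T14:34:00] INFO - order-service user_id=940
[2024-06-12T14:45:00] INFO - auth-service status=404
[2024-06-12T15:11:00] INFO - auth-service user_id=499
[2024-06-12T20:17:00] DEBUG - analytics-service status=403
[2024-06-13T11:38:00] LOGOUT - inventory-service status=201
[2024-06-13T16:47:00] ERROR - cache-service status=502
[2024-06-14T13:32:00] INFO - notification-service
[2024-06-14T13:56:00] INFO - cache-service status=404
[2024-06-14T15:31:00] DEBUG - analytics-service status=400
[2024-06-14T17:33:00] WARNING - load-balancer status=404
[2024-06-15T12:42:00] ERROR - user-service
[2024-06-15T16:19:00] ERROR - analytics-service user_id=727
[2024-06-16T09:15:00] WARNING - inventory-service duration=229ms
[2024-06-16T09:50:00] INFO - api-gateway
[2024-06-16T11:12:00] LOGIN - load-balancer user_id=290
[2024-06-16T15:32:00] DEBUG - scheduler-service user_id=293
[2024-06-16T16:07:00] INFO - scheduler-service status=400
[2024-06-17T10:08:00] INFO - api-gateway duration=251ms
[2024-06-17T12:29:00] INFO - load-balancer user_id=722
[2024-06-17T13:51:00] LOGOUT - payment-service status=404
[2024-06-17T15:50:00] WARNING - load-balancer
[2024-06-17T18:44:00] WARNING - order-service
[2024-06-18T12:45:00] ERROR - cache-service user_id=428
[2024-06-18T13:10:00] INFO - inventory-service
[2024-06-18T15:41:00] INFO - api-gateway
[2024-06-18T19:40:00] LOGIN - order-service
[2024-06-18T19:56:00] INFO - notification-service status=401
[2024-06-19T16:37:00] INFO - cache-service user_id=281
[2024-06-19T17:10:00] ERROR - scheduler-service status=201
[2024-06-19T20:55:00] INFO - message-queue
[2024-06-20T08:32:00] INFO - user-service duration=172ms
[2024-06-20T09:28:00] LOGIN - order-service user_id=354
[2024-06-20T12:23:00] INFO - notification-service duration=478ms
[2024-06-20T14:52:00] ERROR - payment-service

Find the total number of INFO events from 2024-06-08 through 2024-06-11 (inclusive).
6

To filter by date range:

1. Date range: 2024-06-08 through 2024-06-11, both dates inclusive
2. Filter for INFO events whose date falls in this range
3. Count matching events: 6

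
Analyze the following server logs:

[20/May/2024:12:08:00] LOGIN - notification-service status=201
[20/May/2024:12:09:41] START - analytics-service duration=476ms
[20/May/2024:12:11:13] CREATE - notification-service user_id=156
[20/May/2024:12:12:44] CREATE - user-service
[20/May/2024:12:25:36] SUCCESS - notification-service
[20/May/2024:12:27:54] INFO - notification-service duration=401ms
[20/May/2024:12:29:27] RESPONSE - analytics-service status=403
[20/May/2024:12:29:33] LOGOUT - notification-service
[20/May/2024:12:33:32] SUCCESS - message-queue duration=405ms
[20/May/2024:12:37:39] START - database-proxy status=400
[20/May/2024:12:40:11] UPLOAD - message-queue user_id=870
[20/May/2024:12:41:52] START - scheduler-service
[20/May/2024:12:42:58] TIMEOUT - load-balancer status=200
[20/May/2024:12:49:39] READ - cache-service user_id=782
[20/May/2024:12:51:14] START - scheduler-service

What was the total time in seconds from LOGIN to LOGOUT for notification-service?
1293

To calculate state duration:

1. Find LOGIN event for notification-service: 20/May/2024:12:08:00
2. Find LOGOUT event for notification-service: 20/May/2024:12:29:33
3. Calculate duration: 20/May/2024:12:29:33 - 20/May/2024:12:08:00 = 1293 seconds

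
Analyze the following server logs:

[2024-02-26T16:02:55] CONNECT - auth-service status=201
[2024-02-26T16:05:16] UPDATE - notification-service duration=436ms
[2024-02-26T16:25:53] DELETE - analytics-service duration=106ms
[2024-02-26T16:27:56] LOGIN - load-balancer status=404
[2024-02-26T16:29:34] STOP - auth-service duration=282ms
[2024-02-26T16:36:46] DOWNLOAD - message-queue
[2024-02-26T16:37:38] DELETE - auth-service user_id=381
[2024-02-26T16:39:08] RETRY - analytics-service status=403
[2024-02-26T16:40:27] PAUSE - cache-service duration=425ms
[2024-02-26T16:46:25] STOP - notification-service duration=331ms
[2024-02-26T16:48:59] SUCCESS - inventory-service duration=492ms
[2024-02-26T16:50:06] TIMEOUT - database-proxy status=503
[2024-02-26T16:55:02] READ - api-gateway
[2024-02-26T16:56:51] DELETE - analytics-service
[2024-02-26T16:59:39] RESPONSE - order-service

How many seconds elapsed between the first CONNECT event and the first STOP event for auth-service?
1599

To find the time between events:

1. Locate the first CONNECT event for auth-service: 2024-02-26T16:02:55
2. Locate the first STOP event for auth-service: 2024-02-26T16:29:34
3. Calculate the difference: 2024-02-26T16:29:34 - 2024-02-26T16:02:55 = 1599 seconds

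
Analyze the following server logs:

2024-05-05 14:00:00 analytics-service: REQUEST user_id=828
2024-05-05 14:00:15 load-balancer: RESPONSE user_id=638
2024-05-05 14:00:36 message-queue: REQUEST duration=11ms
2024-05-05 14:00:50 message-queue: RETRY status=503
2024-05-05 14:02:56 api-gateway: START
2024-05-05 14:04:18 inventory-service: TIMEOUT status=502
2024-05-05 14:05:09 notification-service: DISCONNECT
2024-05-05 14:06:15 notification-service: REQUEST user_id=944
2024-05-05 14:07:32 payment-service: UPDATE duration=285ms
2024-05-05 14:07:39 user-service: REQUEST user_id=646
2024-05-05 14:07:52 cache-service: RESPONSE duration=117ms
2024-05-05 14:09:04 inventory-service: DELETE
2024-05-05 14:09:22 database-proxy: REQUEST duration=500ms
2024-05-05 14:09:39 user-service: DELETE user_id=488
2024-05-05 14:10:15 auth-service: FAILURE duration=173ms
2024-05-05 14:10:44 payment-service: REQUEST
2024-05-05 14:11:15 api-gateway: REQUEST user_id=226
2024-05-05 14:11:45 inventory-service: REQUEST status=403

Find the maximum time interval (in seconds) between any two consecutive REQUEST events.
339

To find the longest gap:

1. Extract all REQUEST events in chronological order
2. Calculate time differences between consecutive events
3. Find the maximum difference
4. Longest gap: 339 seconds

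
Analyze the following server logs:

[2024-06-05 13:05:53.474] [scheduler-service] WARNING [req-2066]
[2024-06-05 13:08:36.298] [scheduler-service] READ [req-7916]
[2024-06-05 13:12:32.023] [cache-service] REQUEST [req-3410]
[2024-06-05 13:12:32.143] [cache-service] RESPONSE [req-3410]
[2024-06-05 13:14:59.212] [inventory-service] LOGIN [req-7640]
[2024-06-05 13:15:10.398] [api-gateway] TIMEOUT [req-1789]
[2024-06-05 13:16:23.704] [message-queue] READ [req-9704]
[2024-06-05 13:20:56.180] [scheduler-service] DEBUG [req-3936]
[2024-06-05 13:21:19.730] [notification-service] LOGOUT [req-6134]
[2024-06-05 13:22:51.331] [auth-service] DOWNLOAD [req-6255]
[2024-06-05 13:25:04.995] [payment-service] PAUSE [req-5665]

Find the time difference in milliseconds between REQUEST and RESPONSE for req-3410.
120

To calculate latency:

1. Find REQUEST with id req-3410: 2024-06-05 13:12:32.023
2. Find RESPONSE with id req-3410: 2024-06-05 13:12:32.143
3. Latency: 2024-06-05 13:12:32.143 - 2024-06-05 13:12:32.023 = 120ms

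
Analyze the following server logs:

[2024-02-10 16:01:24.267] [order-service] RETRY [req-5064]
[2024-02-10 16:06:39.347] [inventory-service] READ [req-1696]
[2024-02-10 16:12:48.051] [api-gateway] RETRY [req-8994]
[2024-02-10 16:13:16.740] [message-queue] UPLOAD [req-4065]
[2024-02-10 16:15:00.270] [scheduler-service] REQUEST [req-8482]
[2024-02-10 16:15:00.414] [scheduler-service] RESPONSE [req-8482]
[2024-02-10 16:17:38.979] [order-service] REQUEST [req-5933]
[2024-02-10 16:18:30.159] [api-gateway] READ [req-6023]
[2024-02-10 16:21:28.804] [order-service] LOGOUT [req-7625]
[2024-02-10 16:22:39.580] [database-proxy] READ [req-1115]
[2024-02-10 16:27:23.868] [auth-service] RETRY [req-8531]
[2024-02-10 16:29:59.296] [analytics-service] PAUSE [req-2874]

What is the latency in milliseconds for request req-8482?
144

To calculate latency:

1. Find REQUEST with id req-8482: 2024-02-10 16:15:00.270
2. Find RESPONSE with id req-8482: 2024-02-10 16:15:00.414
3. Latency: 2024-02-10 16:15:00.414 - 2024-02-10 16:15:00.270 = 144ms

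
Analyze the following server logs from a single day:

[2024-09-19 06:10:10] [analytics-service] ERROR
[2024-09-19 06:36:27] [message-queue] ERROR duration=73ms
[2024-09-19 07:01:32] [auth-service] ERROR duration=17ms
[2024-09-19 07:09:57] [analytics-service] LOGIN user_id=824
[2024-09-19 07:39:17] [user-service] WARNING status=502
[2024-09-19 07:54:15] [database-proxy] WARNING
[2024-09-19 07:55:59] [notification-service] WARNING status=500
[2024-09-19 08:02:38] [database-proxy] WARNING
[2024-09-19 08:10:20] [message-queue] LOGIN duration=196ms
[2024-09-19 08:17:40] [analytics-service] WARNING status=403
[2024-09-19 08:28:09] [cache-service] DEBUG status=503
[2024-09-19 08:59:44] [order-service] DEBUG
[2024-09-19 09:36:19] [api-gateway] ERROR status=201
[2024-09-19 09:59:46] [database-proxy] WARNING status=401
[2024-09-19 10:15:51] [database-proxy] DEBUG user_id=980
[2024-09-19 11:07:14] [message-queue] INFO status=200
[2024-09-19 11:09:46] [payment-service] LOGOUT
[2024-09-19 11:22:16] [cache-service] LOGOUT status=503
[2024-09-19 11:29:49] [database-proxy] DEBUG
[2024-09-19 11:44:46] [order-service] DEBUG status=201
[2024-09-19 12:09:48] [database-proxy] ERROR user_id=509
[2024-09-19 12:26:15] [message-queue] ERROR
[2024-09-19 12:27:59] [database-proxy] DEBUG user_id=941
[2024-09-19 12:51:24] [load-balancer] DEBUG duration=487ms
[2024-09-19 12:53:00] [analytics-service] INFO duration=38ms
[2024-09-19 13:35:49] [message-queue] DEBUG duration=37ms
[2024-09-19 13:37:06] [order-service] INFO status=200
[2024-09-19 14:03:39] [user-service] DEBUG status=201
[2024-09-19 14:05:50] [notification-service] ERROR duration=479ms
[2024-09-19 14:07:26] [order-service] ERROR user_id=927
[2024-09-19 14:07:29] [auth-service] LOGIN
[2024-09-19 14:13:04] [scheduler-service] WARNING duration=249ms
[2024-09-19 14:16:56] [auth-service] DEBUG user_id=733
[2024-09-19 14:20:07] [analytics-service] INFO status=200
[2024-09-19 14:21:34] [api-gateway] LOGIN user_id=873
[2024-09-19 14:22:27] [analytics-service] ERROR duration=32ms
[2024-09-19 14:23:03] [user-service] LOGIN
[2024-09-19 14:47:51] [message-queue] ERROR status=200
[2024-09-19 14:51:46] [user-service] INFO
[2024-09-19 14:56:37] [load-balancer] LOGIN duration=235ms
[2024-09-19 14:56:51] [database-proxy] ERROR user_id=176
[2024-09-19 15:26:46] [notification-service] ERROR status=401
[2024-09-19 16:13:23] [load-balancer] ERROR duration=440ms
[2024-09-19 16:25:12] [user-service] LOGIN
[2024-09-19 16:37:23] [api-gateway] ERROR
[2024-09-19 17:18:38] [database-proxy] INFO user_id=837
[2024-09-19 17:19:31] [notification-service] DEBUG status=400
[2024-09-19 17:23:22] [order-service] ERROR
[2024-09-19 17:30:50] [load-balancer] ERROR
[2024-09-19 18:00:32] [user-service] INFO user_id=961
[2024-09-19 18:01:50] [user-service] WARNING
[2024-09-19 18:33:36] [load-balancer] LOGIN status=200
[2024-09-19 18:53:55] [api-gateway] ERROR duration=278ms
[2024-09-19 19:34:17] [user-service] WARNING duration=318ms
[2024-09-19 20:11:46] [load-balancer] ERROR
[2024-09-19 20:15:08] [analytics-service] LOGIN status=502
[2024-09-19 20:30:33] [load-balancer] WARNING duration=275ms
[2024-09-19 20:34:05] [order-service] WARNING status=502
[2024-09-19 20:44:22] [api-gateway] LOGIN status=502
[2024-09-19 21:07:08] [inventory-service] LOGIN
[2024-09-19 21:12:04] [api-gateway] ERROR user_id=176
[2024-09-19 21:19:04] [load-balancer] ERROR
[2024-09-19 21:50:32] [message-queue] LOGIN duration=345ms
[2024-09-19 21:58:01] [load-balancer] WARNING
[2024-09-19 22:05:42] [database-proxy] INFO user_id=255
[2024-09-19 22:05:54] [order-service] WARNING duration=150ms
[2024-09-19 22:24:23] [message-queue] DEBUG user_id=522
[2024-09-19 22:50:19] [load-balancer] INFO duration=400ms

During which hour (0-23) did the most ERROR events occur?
14

To find the peak hour:

1. Group all ERROR events by hour
2. Count events in each hour
3. Find hour with maximum count
4. Peak hour: 14 (with 5 events)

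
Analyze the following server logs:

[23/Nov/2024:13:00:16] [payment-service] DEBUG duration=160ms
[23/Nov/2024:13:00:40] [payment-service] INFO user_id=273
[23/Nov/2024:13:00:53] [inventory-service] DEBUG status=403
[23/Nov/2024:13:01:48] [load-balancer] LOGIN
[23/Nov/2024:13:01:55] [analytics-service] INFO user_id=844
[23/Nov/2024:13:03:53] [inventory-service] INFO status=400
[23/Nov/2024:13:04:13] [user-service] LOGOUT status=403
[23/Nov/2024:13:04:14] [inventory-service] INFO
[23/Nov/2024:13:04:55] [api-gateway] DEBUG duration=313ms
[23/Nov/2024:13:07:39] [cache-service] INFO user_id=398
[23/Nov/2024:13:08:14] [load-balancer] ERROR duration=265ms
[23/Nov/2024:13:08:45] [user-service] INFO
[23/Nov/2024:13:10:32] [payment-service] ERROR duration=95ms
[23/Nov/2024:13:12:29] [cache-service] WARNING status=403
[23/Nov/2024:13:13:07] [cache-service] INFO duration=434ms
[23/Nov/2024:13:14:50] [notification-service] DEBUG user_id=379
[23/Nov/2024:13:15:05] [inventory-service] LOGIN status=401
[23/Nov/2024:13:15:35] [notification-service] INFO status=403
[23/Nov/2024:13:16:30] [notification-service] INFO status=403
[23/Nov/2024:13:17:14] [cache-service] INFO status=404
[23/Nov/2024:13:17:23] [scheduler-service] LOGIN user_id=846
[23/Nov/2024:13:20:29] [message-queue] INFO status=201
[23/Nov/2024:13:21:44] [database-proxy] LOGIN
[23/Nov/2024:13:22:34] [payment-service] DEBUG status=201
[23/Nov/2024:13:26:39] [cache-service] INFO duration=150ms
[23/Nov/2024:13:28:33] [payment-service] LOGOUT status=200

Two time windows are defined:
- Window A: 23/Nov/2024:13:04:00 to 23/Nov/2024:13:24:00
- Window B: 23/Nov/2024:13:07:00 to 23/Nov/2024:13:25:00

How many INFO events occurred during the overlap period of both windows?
7

To find overlap events:

1. Window A: 23/Nov/2024:13:04:00 to 23/Nov/2024:13:24:00
2. Window B: 23/Nov/2024:13:07:00 to 23/Nov/2024:13:25:00
3. Overlap period: 23/Nov/2024:13:07:00 to 23/Nov/2024:13:24:00
4. Count INFO events in overlap: 7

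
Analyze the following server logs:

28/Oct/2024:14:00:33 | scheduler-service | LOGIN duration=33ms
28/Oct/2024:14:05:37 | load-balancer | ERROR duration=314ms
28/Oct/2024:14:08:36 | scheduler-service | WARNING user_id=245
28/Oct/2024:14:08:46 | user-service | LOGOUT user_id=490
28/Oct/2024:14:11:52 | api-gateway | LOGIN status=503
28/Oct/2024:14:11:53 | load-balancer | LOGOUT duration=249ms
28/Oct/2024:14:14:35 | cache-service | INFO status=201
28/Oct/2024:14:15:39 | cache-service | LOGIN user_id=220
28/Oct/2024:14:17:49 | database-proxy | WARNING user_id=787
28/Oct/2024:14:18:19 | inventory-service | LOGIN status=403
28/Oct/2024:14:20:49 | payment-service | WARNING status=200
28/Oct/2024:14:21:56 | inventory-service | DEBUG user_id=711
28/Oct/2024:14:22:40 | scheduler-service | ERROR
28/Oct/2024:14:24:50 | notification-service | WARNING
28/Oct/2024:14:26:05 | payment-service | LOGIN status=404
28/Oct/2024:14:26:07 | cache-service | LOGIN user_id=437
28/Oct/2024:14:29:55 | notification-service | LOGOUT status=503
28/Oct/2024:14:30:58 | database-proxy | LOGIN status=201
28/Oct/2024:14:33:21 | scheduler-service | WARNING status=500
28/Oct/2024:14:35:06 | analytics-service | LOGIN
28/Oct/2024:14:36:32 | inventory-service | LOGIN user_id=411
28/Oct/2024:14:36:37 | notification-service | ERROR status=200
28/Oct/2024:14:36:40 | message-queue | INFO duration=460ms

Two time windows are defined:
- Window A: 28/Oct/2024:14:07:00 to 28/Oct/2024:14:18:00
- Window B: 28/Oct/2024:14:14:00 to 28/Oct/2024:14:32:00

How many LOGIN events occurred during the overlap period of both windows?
1

To find overlap events:

1. Window A: 28/Oct/2024:14:07:00 to 28/Oct/2024:14:18:00
2. Window B: 28/Oct/2024:14:14:00 to 28/Oct/2024:14:32:00
3. Overlap period: 28/Oct/2024:14:14:00 to 28/Oct/2024:14:18:00
4. Count LOGIN events in overlap: 1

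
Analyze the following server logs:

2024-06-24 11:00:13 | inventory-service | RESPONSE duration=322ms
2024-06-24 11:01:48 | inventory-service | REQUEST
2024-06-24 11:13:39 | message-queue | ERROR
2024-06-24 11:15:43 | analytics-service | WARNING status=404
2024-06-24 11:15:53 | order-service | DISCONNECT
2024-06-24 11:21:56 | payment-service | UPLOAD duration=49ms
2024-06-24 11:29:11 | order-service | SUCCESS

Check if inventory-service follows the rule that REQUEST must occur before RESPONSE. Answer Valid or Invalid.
Invalid

To validate ordering:

1. Required order: REQUEST → RESPONSE
2. Rule: REQUEST must occur before RESPONSE
3. Check actual order of events for inventory-service
4. Result: Invalid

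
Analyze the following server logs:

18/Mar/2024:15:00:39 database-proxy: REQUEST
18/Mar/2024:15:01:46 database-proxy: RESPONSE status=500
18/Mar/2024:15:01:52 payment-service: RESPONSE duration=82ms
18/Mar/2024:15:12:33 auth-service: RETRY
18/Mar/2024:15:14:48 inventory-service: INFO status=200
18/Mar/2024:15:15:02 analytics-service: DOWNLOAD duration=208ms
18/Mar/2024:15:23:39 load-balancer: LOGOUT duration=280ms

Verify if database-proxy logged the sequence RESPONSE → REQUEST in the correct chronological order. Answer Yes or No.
No

To verify sequence order:

1. Find all events in sequence RESPONSE → REQUEST for database-proxy
2. Extract their timestamps
3. Check if timestamps are in ascending order
4. Result: No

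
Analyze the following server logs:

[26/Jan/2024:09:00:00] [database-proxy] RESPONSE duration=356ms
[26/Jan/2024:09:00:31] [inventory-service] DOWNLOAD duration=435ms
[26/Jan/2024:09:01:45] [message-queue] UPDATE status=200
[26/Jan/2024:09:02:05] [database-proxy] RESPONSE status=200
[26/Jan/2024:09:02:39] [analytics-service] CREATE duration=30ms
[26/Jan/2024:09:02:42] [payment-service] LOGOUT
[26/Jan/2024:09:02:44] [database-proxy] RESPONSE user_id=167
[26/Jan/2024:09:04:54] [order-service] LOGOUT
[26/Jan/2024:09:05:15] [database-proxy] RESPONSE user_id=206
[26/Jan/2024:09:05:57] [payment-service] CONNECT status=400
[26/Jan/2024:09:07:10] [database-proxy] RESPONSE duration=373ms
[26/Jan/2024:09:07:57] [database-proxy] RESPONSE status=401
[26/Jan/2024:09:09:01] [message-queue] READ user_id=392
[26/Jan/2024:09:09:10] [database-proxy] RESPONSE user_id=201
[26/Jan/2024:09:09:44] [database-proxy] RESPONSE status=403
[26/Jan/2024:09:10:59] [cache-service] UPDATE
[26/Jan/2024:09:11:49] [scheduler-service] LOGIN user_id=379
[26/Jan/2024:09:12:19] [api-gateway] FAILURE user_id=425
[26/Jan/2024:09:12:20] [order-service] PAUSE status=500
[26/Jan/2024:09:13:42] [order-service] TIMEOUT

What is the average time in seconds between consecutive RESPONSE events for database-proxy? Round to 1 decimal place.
83.4

To calculate average interval:

1. Find all RESPONSE events for database-proxy in order
2. Calculate time gaps between consecutive events
3. Compute mean of gaps: 584 / 7 = 83.4 seconds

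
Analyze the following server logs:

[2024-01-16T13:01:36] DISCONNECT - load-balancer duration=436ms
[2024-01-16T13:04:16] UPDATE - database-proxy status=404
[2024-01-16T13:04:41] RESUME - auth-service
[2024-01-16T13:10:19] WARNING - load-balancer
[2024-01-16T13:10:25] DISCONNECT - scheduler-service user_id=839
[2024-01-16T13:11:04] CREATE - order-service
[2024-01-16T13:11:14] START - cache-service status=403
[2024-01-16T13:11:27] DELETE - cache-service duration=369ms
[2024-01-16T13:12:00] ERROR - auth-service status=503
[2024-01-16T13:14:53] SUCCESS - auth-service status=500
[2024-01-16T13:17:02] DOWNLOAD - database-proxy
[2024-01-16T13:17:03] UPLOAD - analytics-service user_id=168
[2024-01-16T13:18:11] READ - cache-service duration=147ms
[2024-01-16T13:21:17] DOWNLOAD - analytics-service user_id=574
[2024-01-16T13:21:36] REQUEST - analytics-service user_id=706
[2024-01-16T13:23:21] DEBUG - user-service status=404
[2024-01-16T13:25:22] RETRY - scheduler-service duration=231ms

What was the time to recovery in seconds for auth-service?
173

To calculate recovery time:

1. Find ERROR event for auth-service: 2024-01-16T13:12:00
2. Find next SUCCESS event for auth-service: 2024-01-16T13:14:53
3. Recovery time: 2024-01-16T13:14:53 - 2024-01-16T13:12:00 = 173 seconds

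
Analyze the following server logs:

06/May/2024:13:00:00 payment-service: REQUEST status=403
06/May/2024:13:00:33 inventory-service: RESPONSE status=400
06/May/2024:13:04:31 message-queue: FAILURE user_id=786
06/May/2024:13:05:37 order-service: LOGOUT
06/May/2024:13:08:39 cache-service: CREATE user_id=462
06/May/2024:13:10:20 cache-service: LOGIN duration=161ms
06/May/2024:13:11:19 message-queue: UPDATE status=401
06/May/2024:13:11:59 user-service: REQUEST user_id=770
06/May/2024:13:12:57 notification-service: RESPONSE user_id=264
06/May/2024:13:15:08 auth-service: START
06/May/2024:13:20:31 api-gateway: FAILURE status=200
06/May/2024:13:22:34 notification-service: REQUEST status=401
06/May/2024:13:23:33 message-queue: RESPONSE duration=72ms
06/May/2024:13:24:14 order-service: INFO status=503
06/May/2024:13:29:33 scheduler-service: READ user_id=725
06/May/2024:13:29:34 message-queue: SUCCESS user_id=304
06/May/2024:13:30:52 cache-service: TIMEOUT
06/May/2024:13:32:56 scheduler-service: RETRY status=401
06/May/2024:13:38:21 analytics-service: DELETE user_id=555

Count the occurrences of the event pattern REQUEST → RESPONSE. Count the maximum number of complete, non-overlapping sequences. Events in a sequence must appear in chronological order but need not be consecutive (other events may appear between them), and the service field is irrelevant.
3

To count sequences:

1. Look for pattern: REQUEST → RESPONSE
2. Greedily scan the log in chronological order, matching each sequence element in turn (ignoring service)
3. Each time the full pattern completes, increment the count and restart matching from the next event
4. Complete non-overlapping sequences found: 3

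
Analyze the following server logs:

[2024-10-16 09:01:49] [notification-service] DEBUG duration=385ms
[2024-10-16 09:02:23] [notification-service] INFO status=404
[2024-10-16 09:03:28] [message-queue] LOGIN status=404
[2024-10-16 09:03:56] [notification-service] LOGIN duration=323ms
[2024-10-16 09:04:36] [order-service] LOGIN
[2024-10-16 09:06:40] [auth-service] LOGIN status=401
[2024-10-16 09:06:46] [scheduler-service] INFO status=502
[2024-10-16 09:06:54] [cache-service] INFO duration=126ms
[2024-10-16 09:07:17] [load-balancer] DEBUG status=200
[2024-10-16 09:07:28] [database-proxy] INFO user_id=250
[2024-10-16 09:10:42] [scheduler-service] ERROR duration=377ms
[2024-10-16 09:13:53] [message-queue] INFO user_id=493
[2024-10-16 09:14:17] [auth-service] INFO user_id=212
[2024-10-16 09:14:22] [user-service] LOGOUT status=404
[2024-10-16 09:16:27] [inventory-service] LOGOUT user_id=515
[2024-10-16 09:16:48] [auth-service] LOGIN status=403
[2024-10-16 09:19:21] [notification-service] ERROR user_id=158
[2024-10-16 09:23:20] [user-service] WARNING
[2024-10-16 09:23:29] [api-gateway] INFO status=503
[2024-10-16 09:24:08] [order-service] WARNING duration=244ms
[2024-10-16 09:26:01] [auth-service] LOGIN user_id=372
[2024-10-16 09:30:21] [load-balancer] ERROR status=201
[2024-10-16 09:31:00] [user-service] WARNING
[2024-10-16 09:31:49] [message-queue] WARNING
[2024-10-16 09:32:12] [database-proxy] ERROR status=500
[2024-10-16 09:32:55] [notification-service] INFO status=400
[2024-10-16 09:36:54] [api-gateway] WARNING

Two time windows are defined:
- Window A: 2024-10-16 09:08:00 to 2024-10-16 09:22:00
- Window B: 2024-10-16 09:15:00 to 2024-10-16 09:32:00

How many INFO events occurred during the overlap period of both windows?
0

To find overlap events:

1. Window A: 2024-10-16 09:08:00 to 2024-10-16 09:22:00
2. Window B: 2024-10-16 09:15:00 to 2024-10-16 09:32:00
3. Overlap period: 2024-10-16 09:15:00 to 2024-10-16 09:22:00
4. Count INFO events in overlap: 0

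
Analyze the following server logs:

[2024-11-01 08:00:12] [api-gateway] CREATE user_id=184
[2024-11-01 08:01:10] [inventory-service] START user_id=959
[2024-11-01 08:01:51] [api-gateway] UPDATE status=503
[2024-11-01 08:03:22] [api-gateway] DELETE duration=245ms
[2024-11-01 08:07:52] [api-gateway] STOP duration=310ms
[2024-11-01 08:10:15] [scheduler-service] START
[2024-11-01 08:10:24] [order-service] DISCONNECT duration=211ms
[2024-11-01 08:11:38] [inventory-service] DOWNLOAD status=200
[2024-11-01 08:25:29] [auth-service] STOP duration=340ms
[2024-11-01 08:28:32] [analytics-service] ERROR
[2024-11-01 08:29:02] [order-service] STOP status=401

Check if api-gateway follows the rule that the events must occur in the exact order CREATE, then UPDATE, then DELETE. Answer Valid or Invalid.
Valid

To validate ordering:

1. Required order: CREATE → UPDATE → DELETE
2. Rule: the events must occur in the exact order CREATE, then UPDATE, then DELETE
3. Check actual order of events for api-gateway
4. Result: Valid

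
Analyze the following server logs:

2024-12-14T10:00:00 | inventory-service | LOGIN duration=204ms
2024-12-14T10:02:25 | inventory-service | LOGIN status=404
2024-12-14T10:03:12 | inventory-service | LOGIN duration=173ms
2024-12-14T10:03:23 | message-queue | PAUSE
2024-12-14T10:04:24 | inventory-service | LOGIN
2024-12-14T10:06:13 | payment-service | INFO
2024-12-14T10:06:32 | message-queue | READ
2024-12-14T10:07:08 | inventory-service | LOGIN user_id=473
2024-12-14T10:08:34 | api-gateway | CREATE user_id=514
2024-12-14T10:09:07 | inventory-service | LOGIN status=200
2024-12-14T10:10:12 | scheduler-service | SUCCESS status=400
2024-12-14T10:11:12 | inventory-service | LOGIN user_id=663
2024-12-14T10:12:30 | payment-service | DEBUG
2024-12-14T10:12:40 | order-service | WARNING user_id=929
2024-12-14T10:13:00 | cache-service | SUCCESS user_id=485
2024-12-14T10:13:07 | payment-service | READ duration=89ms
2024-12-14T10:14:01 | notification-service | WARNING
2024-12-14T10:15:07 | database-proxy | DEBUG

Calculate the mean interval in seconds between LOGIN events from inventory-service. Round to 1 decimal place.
112.0

To calculate average interval:

1. Find all LOGIN events for inventory-service in order
2. Calculate time gaps between consecutive events
3. Compute mean of gaps: 672 / 6 = 112.0 seconds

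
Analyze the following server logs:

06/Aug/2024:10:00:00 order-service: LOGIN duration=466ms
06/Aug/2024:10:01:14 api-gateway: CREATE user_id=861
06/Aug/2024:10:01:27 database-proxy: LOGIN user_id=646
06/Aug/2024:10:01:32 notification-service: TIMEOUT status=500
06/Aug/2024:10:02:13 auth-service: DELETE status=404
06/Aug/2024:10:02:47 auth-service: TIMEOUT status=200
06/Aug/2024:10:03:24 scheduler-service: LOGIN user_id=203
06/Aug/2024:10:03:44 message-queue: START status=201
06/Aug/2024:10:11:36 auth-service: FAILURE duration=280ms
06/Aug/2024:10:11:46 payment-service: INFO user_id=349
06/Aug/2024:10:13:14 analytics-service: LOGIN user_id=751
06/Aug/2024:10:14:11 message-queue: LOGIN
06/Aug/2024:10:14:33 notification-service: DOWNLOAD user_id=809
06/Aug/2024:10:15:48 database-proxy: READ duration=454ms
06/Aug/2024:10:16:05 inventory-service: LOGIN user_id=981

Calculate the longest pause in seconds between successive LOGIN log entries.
590

To find the longest gap:

1. Extract all LOGIN events in chronological order
2. Calculate time differences between consecutive events
3. Find the maximum difference
4. Longest gap: 590 seconds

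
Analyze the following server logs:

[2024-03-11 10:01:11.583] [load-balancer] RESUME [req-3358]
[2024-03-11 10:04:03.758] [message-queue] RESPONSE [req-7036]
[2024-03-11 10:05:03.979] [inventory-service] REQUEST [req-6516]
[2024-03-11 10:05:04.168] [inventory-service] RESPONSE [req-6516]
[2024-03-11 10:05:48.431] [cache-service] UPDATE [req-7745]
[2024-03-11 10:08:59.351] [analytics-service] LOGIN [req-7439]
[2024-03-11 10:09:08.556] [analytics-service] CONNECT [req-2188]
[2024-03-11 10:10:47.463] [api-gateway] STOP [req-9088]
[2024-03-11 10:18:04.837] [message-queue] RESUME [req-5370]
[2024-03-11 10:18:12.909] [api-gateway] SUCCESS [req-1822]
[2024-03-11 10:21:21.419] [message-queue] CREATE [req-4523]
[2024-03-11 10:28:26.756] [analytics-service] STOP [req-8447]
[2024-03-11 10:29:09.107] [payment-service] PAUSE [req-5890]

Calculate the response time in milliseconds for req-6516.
189

To calculate latency:

1. Find REQUEST with id req-6516: 2024-03-11 10:05:03.979
2. Find RESPONSE with id req-6516: 2024-03-11 10:05:04.168
3. Latency: 2024-03-11 10:05:04.168 - 2024-03-11 10:05:03.979 = 189ms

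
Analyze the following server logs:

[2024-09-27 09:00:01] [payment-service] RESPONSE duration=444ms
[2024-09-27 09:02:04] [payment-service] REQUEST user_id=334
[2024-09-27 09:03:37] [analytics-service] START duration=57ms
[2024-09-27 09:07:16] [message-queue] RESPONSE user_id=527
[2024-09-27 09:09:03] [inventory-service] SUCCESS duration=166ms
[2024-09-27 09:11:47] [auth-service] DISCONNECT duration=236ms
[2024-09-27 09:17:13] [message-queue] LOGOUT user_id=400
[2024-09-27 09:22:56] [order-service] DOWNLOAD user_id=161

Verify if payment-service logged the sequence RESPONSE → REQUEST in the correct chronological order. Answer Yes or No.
Yes

To verify sequence order:

1. Find all events in sequence RESPONSE → REQUEST for payment-service
2. Extract their timestamps
3. Check if timestamps are in ascending order
4. Result: Yes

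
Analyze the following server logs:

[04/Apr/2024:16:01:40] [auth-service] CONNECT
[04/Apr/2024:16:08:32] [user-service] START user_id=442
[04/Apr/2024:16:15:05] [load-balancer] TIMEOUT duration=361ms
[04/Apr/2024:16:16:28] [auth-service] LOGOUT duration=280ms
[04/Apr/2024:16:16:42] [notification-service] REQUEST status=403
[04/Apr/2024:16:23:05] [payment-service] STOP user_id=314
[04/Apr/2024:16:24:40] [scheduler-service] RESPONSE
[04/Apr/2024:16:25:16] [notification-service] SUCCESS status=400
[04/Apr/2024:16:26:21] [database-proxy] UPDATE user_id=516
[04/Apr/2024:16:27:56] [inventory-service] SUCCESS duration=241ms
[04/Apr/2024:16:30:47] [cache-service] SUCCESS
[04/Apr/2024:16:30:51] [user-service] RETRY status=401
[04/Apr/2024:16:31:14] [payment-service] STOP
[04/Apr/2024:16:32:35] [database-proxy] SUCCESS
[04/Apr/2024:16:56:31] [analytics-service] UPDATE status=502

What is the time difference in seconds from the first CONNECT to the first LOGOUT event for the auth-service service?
888

To find the time between events:

1. Locate the first CONNECT event for auth-service: 04/Apr/2024:16:01:40
2. Locate the first LOGOUT event for auth-service: 04/Apr/2024:16:16:28
3. Calculate the difference: 04/Apr/2024:16:16:28 - 04/Apr/2024:16:01:40 = 888 seconds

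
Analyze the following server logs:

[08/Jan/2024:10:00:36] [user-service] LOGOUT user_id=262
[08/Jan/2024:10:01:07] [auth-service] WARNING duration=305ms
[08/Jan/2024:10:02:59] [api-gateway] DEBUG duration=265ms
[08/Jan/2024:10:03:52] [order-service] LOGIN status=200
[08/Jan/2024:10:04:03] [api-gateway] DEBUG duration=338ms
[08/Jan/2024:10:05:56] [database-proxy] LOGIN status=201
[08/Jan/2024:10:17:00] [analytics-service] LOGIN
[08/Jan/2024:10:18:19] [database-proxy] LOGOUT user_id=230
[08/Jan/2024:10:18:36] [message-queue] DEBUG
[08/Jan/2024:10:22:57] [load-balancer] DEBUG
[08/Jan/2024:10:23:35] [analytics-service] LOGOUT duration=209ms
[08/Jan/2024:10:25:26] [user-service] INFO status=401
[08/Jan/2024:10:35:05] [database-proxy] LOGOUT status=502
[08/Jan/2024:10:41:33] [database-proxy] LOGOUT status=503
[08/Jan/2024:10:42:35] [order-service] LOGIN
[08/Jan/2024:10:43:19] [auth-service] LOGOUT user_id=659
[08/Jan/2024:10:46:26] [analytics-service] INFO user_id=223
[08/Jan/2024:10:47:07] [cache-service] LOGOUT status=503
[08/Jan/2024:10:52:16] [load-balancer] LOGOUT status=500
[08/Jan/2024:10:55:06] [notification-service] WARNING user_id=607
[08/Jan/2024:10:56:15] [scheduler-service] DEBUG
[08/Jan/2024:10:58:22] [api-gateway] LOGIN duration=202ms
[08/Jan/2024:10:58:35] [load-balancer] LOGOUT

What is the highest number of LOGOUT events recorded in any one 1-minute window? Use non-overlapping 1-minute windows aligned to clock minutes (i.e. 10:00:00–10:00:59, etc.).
1

To find the burst window:

1. Divide the log period into non-overlapping 1-minute windows starting at 10:00
2. Count LOGOUT events in each window
3. Find the window with maximum count
4. Maximum events in a window: 1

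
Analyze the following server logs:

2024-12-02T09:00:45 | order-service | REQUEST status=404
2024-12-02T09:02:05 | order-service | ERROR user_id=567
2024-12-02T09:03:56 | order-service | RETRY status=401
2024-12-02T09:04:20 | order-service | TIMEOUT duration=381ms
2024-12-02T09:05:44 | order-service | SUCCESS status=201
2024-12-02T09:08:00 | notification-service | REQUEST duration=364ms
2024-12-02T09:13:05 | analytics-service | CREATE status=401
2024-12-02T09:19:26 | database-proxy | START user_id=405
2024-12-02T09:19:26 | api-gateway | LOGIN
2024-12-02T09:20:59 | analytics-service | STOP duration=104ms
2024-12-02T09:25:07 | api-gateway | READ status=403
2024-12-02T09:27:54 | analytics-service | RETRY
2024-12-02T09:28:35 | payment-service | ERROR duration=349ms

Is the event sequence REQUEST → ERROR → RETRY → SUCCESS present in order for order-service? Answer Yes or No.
Yes

To verify sequence order:

1. Find all events in sequence REQUEST → ERROR → RETRY → SUCCESS for order-service
2. Extract their timestamps
3. Check if timestamps are in ascending order
4. Result: Yes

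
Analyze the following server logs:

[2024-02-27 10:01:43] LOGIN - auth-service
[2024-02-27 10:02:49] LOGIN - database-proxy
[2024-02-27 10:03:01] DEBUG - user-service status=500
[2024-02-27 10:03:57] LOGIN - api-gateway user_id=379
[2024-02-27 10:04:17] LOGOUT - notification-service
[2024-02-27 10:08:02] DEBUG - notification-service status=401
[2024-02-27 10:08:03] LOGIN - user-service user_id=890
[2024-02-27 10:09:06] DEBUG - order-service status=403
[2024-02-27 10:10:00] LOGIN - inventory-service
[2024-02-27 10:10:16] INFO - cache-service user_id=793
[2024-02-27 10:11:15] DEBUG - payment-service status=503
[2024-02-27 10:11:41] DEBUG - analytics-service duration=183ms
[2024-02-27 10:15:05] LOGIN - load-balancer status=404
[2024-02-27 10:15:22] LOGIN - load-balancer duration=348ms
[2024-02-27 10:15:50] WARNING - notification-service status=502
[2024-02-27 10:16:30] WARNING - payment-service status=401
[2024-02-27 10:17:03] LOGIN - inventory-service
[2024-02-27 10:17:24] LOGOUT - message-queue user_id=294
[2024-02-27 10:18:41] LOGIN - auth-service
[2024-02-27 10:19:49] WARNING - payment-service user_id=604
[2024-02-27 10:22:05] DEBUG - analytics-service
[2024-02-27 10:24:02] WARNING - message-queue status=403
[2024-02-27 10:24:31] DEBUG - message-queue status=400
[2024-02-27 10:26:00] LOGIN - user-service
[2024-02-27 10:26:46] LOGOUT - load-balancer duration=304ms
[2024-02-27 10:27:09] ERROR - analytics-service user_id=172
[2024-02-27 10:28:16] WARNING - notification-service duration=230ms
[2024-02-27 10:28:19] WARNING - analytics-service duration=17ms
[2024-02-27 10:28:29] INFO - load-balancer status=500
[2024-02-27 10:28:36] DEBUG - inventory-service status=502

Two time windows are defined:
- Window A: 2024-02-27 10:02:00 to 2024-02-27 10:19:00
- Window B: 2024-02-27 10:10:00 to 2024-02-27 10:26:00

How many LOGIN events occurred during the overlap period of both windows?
5

To find overlap events:

1. Window A: 2024-02-27 10:02:00 to 2024-02-27 10:19:00
2. Window B: 2024-02-27 10:10:00 to 2024-02-27 10:26:00
3. Overlap period: 2024-02-27 10:10:00 to 2024-02-27 10:19:00
4. Count LOGIN events in overlap: 5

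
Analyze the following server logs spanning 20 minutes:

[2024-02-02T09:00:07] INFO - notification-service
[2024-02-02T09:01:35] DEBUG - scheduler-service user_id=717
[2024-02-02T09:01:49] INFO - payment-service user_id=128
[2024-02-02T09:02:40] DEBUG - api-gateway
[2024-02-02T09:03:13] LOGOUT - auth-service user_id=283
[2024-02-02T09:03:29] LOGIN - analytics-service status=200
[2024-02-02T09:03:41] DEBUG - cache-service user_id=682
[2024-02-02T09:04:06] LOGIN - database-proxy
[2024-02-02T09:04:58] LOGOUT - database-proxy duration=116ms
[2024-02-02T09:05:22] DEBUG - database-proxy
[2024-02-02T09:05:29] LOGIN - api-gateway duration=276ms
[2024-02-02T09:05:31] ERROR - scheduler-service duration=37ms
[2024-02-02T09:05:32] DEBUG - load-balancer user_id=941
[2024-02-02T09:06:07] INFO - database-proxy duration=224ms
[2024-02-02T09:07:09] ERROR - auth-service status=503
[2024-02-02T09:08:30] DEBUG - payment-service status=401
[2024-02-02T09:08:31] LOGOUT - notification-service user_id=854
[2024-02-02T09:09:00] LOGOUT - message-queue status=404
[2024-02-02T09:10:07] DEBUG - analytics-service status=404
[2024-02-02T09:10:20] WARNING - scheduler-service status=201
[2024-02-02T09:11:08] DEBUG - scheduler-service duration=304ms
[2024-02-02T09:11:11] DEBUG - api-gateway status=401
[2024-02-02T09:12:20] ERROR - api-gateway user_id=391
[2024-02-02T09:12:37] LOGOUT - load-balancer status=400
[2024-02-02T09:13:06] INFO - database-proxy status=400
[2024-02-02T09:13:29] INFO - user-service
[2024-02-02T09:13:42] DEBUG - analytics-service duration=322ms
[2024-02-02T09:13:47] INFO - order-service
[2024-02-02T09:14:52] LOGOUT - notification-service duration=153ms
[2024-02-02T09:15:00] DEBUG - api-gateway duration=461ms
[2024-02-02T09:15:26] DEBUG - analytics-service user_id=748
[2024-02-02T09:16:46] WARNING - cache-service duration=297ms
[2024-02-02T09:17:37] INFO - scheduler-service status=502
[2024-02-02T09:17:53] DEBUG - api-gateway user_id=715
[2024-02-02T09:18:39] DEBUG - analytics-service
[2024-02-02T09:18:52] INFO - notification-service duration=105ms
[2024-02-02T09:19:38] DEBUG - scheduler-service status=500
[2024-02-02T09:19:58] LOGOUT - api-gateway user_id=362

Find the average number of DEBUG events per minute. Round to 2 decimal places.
0.75

To calculate the rate:

1. Count total DEBUG events: 15
2. Total time period: 20 minutes
3. Rate = 15 / 20 = 0.75 events per minute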